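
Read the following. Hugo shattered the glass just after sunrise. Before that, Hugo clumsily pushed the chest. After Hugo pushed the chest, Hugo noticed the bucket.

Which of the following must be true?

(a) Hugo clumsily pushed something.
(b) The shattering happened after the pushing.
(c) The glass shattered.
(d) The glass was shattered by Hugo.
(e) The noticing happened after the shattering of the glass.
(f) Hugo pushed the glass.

(a), (b), (c), (d)

(a) Entailed — generalizing the patient leaves a sub-description the original still satisfies.
(b) Entailed — the narrative places the pushing before the shattering.
(c) Entailed — 'Hugo shattered the glass' is causative; it entails the inchoative 'the glass shattered'.
(d) Entailed — every conjunct here is already in the original shattering event.
(e) Not entailed — the narrative doesn't order the shattering relative to the noticing.
(f) Not entailed — Hugo pushed the chest, not the glass; the glass belongs to the shattering event.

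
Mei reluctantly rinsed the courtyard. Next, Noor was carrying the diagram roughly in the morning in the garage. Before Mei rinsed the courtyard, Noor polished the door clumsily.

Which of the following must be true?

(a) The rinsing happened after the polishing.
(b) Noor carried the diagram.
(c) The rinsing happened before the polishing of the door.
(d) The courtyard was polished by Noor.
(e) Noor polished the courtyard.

(a) Entailed — the narrative places the polishing before the rinsing.
(b) Entailed — 'carry' is an activity; 'was carrying' entails that some carrying happened, so 'carried' holds.
(c) Not entailed — the narrative places the polishing before the rinsing, not after.
(d) Not entailed — Noor polished the door, not the courtyard; the courtyard belongs to the rinsing event.
(e) Not entailed — Noor polished the door, not the courtyard; the courtyard belongs to the rinsing event.

(a), (b)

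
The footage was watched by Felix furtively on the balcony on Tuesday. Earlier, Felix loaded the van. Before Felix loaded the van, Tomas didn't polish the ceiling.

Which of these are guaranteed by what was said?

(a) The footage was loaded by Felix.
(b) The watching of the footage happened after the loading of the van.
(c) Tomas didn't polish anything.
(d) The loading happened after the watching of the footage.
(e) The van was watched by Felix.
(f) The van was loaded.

(a) Not entailed — Felix loaded the van, not the footage; the footage belongs to the watching event.
(b) Entailed — the narrative places the loading before the watching.
(c) Not entailed — the original only denies this specific event; Tomas may have polished something else.
(d) Not entailed — the narrative places the loading before the watching, not after.
(e) Not entailed — Felix watched the footage, not the van; the van belongs to the loading event.
(f) Entailed — generalizing the agent leaves a sub-description the original still satisfies.

(b), (f)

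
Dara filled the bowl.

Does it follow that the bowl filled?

'Dara filled the bowl' is the causative; it entails the inchoative 'the bowl filled'.

yes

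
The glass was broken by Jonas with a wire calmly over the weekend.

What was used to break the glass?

'with a wire' marks the instrument of the breaking event.

a wire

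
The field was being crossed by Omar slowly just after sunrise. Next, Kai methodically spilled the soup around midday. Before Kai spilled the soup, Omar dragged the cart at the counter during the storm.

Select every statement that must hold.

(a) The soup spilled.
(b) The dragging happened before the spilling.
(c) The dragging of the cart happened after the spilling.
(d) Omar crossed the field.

(a) Entailed — 'Kai spilled the soup' is causative; it entails the inchoative 'the soup spilled'.
(b) Entailed — the narrative places the dragging before the spilling.
(c) Not entailed — the narrative places the dragging before the spilling, not after.
(d) Not entailed — 'was crossing' is progressive on an accomplishment; it does not entail the completed 'crossed'.

(a), (b)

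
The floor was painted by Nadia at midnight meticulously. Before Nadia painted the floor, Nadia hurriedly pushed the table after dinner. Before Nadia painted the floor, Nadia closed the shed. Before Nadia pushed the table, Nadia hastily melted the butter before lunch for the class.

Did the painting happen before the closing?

no

The narrative orders the closing before the painting.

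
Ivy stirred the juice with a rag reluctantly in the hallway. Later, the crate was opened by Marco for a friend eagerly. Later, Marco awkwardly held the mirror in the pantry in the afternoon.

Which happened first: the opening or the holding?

The connectives place the opening before the holding.

the opening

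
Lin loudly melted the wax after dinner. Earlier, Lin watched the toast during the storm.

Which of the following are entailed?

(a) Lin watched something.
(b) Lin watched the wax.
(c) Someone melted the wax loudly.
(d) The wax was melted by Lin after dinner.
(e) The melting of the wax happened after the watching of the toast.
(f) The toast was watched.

(a) Entailed — this follows by dropping conjuncts from the watching event's description.
(b) Not entailed — Lin watched the toast, not the wax; the wax belongs to the melting event.
(c) Entailed — this follows by dropping conjuncts from the melting event's description.
(d) Entailed — the original entails any weakening of itself; this just drops 'loudly'.
(e) Entailed — the narrative places the watching before the melting.
(f) Entailed — dropping 'during the storm' and generalizing the agent leaves a sub-description the original still satisfies.

(a), (c), (d), (e), (f)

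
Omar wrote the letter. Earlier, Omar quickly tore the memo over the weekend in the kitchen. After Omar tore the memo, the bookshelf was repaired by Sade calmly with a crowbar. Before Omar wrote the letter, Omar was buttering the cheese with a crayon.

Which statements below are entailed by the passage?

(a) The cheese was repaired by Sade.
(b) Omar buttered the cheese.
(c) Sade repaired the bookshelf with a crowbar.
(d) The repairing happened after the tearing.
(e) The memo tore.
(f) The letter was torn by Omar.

(c), (d), (e)

(a) Not entailed — Sade repaired the bookshelf, not the cheese; the cheese belongs to the buttering event.
(b) Not entailed — 'was buttering' is progressive on an accomplishment; it does not entail the completed 'buttered'.
(c) Entailed — the original entails any weakening of itself; this just drops 'calmly'.
(d) Entailed — the narrative places the tearing before the repairing.
(e) Entailed — 'Omar tore the memo' is causative; it entails the inchoative 'the memo tore'.
(f) Not entailed — Omar tore the memo, not the letter; the letter belongs to the writing event.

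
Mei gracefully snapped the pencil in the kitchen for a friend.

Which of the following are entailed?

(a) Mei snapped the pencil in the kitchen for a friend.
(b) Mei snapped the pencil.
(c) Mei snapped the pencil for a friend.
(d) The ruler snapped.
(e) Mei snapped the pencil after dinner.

(a), (b), (c)

(a) Entailed — dropping 'gracefully' leaves a sub-description the original still satisfies.
(b) Entailed — this follows by dropping conjuncts from the snapping event's description.
(c) Entailed — the original entails any weakening of itself; this just drops 'in the kitchen', 'gracefully'.
(d) Not entailed — the pencil is what snapped, not the ruler.
(e) Not entailed — 'after dinner' adds information not in the original event.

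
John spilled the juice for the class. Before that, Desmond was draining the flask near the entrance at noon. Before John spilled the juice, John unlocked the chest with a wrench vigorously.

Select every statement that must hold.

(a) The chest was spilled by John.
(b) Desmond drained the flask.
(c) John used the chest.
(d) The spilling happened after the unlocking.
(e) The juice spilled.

(a) Not entailed — John spilled the juice, not the chest; the chest belongs to the unlocking event.
(b) Not entailed — 'was draining' is progressive on an accomplishment; it does not entail the completed 'drained'.
(c) Not entailed — the chest is the patient, not an instrument — John used a wrench.
(d) Entailed — the narrative places the unlocking before the spilling.
(e) Entailed — 'John spilled the juice' is causative; it entails the inchoative 'the juice spilled'.

(d), (e)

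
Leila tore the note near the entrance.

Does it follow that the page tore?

no

Nothing is said about any page; only the note is affected.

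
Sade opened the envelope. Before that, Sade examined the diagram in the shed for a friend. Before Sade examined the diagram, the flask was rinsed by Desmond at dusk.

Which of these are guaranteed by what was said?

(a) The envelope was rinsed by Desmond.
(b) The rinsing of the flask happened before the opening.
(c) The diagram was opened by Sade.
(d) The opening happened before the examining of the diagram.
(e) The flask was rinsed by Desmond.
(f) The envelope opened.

(a) Not entailed — Desmond rinsed the flask, not the envelope; the envelope belongs to the opening event.
(b) Entailed — the narrative places the rinsing before the opening.
(c) Not entailed — Sade opened the envelope, not the diagram; the diagram belongs to the examining event.
(d) Not entailed — the narrative places the examining before the opening, not after.
(e) Entailed — every conjunct here is already in the original rinsing event.
(f) Entailed — 'Sade opened the envelope' is causative; it entails the inchoative 'the envelope opened'.

(b), (e), (f)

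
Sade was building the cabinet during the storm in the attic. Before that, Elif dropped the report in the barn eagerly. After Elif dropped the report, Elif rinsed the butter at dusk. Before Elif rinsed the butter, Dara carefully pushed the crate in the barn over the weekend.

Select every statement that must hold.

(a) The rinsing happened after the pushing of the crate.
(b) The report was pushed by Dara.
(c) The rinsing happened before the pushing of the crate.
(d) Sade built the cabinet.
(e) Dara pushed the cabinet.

(a) Entailed — the narrative places the pushing before the rinsing.
(b) Not entailed — Dara pushed the crate, not the report; the report belongs to the dropping event.
(c) Not entailed — the narrative places the pushing before the rinsing, not after.
(d) Not entailed — 'was building' is progressive on an accomplishment; it does not entail the completed 'built'.
(e) Not entailed — Dara pushed the crate, not the cabinet; the cabinet belongs to the building event.

(a)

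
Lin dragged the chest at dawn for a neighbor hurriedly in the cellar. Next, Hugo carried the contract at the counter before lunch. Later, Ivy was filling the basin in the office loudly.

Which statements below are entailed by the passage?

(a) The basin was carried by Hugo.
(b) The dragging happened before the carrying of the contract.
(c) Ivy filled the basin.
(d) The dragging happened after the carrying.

(b)

(a) Not entailed — Hugo carried the contract, not the basin; the basin belongs to the filling event.
(b) Entailed — the narrative places the dragging before the carrying.
(c) Not entailed — 'was filling' is progressive on an accomplishment; it does not entail the completed 'filled'.
(d) Not entailed — the narrative places the dragging before the carrying, not after.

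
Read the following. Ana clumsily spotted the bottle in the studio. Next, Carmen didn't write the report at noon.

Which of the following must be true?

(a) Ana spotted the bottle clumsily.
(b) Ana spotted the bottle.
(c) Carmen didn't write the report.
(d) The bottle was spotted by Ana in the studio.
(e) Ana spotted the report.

(a) Entailed — the original entails any weakening of itself; this just drops 'in the studio'.
(b) Entailed — dropping 'clumsily', 'in the studio' leaves a sub-description the original still satisfies.
(c) Not entailed — dropping 'at noon' under negation is not valid — the original leaves open that Carmen wrote the report some other way.
(d) Entailed — the original entails any weakening of itself; this just drops 'clumsily'.
(e) Not entailed — Ana spotted the bottle, not the report; the report belongs to the writing event.

(a), (b), (d)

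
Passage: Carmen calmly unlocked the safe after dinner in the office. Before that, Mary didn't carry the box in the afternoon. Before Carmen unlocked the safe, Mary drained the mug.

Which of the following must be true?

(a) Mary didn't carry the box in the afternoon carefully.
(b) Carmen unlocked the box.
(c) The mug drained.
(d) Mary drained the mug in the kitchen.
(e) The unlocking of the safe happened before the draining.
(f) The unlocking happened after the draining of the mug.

(a) Entailed — under negation, adding a further restriction is entailed: if no such carrying event occurred, none occurred carefully either.
(b) Not entailed — Carmen unlocked the safe, not the box; the box belongs to the carrying event.
(c) Entailed — 'Mary drained the mug' is causative; it entails the inchoative 'the mug drained'.
(d) Not entailed — 'in the kitchen' adds information not in the original event.
(e) Not entailed — the narrative places the draining before the unlocking, not after.
(f) Entailed — the narrative places the draining before the unlocking.

(a), (c), (f)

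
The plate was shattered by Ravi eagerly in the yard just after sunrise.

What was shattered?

the plate

'the plate' marks the patient of the shattering event.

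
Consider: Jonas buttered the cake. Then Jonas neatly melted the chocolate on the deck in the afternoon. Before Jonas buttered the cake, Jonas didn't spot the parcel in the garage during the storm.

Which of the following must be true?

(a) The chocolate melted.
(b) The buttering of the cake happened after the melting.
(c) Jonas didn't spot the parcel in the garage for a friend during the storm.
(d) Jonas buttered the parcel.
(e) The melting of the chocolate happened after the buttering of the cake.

(a) Entailed — 'Jonas melted the chocolate' is causative; it entails the inchoative 'the chocolate melted'.
(b) Not entailed — the narrative places the buttering before the melting, not after.
(c) Entailed — under negation, adding a further restriction is entailed: if no such spotting event occurred, none occurred for a friend either.
(d) Not entailed — Jonas buttered the cake, not the parcel; the parcel belongs to the spotting event.
(e) Entailed — the narrative places the buttering before the melting.

(a), (c), (e)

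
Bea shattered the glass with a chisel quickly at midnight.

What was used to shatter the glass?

'with a chisel' marks the instrument of the shattering event.

a chisel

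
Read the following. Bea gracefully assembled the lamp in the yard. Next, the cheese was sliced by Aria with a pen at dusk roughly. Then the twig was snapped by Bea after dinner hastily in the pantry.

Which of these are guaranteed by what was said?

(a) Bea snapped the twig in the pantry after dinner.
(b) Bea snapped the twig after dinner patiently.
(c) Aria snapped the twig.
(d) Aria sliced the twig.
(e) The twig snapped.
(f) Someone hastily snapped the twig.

(a) Entailed — dropping 'hastily' leaves a sub-description the original still satisfies.
(b) Not entailed — 'patiently' adds a manner not in (and inconsistent with) the original.
(c) Not entailed — the passage has Bea snapping the twig, not Aria.
(d) Not entailed — Aria sliced the cheese, not the twig; the twig belongs to the snapping event.
(e) Entailed — 'Bea snapped the twig' is causative; it entails the inchoative 'the twig snapped'.
(f) Entailed — dropping 'after dinner', 'in the pantry' and generalizing the agent leaves a sub-description the original still satisfies.

(a), (e), (f)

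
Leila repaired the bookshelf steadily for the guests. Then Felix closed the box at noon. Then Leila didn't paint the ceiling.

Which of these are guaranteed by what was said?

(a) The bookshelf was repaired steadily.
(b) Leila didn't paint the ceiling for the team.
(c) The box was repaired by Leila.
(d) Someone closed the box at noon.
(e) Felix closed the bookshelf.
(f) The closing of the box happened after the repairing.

(a), (b), (d), (f)

(a) Entailed — the original entails any weakening of itself; this just drops 'for the guests' and generalizes the agent.
(b) Entailed — under negation, adding a further restriction is entailed: if no such painting event occurred, none occurred for the team either.
(c) Not entailed — Leila repaired the bookshelf, not the box; the box belongs to the closing event.
(d) Entailed — this follows by dropping conjuncts from the closing event's description.
(e) Not entailed — Felix closed the box, not the bookshelf; the bookshelf belongs to the repairing event.
(f) Entailed — the narrative places the repairing before the closing.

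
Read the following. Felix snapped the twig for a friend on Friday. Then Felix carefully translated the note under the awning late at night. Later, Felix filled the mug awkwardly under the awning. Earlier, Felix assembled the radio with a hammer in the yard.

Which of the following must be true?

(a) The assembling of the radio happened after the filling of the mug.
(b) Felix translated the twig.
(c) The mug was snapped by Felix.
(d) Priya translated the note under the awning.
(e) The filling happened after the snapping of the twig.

(a) Not entailed — the narrative places the assembling before the filling, not after.
(b) Not entailed — Felix translated the note, not the twig; the twig belongs to the snapping event.
(c) Not entailed — Felix snapped the twig, not the mug; the mug belongs to the filling event.
(d) Not entailed — the passage has Felix translating the note, not Priya.
(e) Entailed — the narrative places the snapping before the filling.

(e)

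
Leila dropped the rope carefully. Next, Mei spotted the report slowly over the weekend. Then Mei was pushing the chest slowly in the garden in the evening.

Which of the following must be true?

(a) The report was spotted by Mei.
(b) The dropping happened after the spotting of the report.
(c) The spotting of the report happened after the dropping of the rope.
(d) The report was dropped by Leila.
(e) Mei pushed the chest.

(a) Entailed — this follows by dropping conjuncts from the spotting event's description.
(b) Not entailed — the narrative places the dropping before the spotting, not after.
(c) Entailed — the narrative places the dropping before the spotting.
(d) Not entailed — Leila dropped the rope, not the report; the report belongs to the spotting event.
(e) Entailed — 'push' is an activity; 'was pushing' entails that some pushing happened, so 'pushed' holds.

(a), (c), (e)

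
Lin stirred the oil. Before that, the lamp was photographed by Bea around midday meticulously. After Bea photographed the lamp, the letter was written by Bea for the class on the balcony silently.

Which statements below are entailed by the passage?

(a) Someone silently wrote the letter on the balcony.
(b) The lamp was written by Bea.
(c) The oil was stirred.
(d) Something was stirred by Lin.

(a), (c), (d)

(a) Entailed — every conjunct here is already in the original writing event.
(b) Not entailed — Bea wrote the letter, not the lamp; the lamp belongs to the photographing event.
(c) Entailed — this follows by dropping conjuncts from the stirring event's description.
(d) Entailed — every conjunct here is already in the original stirring event.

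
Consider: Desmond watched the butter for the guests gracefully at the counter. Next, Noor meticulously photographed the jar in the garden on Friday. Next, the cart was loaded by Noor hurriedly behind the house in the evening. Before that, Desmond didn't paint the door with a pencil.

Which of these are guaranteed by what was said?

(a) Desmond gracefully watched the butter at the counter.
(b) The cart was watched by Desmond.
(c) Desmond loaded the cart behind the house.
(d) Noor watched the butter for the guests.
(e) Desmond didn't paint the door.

(a)

(a) Entailed — dropping 'for the guests' leaves a sub-description the original still satisfies.
(b) Not entailed — Desmond watched the butter, not the cart; the cart belongs to the loading event.
(c) Not entailed — the passage has Noor loading the cart, not Desmond.
(d) Not entailed — the passage has Desmond watching the butter, not Noor.
(e) Not entailed — dropping 'with a pencil' under negation is not valid — the original leaves open that Desmond painted the door some other way.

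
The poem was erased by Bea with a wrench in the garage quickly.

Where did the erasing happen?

'in the garage' marks the location of the erasing event.

in the garage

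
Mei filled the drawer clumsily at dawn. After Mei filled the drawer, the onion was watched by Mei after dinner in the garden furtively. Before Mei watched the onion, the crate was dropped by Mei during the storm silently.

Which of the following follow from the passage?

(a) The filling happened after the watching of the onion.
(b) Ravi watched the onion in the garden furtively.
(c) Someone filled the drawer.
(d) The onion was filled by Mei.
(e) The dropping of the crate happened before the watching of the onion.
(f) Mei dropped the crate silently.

(a) Not entailed — the narrative places the filling before the watching, not after.
(b) Not entailed — the passage has Mei watching the onion, not Ravi.
(c) Entailed — every conjunct here is already in the original filling event.
(d) Not entailed — Mei filled the drawer, not the onion; the onion belongs to the watching event.
(e) Entailed — the narrative places the dropping before the watching.
(f) Entailed — this follows by dropping conjuncts from the dropping event's description.

(c), (e), (f)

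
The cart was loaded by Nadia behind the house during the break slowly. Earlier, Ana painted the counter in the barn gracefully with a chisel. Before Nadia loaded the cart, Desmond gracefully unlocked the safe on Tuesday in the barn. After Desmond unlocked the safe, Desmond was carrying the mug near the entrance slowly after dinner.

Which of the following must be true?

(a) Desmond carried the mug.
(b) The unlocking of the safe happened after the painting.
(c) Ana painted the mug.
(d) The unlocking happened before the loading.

(a), (d)

(a) Entailed — 'carry' is an activity; 'was carrying' entails that some carrying happened, so 'carried' holds.
(b) Not entailed — the narrative doesn't order the painting relative to the unlocking.
(c) Not entailed — Ana painted the counter, not the mug; the mug belongs to the carrying event.
(d) Entailed — the narrative places the unlocking before the loading.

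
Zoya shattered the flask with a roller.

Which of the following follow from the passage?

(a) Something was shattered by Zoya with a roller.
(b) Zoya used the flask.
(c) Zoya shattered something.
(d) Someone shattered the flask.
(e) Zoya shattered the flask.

(a), (c), (d), (e)

(a) Entailed — the original entails any weakening of itself; this just generalizes the patient.
(b) Not entailed — the flask is the patient, not an instrument — Zoya used a roller.
(c) Entailed — dropping 'with a roller' and generalizing the patient leaves a sub-description the original still satisfies.
(d) Entailed — dropping 'with a roller' and generalizing the agent leaves a sub-description the original still satisfies.
(e) Entailed — dropping 'with a roller' leaves a sub-description the original still satisfies.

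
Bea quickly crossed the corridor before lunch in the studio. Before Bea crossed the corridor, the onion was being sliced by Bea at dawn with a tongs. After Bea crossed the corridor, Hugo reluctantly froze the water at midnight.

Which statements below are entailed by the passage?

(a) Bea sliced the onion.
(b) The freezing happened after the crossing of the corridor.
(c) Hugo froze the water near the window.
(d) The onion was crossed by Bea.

(b)

(a) Not entailed — 'was slicing' is progressive on an accomplishment; it does not entail the completed 'sliced'.
(b) Entailed — the narrative places the crossing before the freezing.
(c) Not entailed — 'near the window' adds information not in the original event.
(d) Not entailed — Bea crossed the corridor, not the onion; the onion belongs to the slicing event.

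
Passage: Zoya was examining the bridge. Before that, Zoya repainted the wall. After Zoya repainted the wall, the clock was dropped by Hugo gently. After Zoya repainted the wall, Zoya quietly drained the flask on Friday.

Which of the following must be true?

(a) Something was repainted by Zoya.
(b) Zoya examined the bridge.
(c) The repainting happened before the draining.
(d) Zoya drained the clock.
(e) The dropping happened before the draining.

(a), (b), (c)

(a) Entailed — the original entails any weakening of itself; this just generalizes the patient.
(b) Entailed — 'examine' is an activity; 'was examining' entails that some examining happened, so 'examined' holds.
(c) Entailed — the narrative places the repainting before the draining.
(d) Not entailed — Zoya drained the flask, not the clock; the clock belongs to the dropping event.
(e) Not entailed — the narrative doesn't order the dropping relative to the draining.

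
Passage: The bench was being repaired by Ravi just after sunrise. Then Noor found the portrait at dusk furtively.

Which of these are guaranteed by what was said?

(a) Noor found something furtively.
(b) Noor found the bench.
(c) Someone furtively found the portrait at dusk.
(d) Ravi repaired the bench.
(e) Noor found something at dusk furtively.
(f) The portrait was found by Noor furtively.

(a) Entailed — this follows by dropping conjuncts from the finding event's description.
(b) Not entailed — Noor found the portrait, not the bench; the bench belongs to the repairing event.
(c) Entailed — every conjunct here is already in the original finding event.
(d) Not entailed — 'was repairing' is progressive on an accomplishment; it does not entail the completed 'repaired'.
(e) Entailed — every conjunct here is already in the original finding event.
(f) Entailed — every conjunct here is already in the original finding event.

(a), (c), (e), (f)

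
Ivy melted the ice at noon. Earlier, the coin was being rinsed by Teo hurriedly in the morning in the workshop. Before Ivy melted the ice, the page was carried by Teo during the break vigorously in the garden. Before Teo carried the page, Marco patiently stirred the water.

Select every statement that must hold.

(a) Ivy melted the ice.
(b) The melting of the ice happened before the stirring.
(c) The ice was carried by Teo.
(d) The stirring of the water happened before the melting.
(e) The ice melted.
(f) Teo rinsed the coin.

(a) Entailed — every conjunct here is already in the original melting event.
(b) Not entailed — the narrative places the stirring before the melting, not after.
(c) Not entailed — Teo carried the page, not the ice; the ice belongs to the melting event.
(d) Entailed — the narrative places the stirring before the melting.
(e) Entailed — 'Ivy melted the ice' is causative; it entails the inchoative 'the ice melted'.
(f) Entailed — 'rinse' is an activity; 'was rinsing' entails that some rinsing happened, so 'rinsed' holds.

(a), (d), (e), (f)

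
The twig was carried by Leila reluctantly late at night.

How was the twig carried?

reluctantly

'reluctantly' marks the manner of the carrying event.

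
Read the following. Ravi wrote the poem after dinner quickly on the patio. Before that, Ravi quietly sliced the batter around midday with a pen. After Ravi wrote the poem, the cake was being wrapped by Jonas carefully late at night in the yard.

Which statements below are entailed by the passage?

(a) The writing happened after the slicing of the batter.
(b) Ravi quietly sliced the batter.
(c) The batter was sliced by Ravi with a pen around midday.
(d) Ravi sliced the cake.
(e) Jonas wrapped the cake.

(a) Entailed — the narrative places the slicing before the writing.
(b) Entailed — dropping 'with a pen', 'around midday' leaves a sub-description the original still satisfies.
(c) Entailed — the original entails any weakening of itself; this just drops 'quietly'.
(d) Not entailed — Ravi sliced the batter, not the cake; the cake belongs to the wrapping event.
(e) Not entailed — 'was wrapping' is progressive on an accomplishment; it does not entail the completed 'wrapped'.

(a), (b), (c)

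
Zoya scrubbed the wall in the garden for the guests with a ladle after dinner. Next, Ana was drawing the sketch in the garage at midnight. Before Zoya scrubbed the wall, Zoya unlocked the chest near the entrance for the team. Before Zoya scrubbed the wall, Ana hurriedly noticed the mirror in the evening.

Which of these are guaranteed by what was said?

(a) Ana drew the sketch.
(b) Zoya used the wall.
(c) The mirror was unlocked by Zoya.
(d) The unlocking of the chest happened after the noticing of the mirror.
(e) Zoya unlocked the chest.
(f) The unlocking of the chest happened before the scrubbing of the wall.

(a) Not entailed — 'was drawing' is progressive on an accomplishment; it does not entail the completed 'drew'.
(b) Not entailed — the wall is the patient, not an instrument — Zoya used a ladle.
(c) Not entailed — Zoya unlocked the chest, not the mirror; the mirror belongs to the noticing event.
(d) Not entailed — the narrative doesn't order the noticing relative to the unlocking.
(e) Entailed — this follows by dropping conjuncts from the unlocking event's description.
(f) Entailed — the narrative places the unlocking before the scrubbing.

(e), (f)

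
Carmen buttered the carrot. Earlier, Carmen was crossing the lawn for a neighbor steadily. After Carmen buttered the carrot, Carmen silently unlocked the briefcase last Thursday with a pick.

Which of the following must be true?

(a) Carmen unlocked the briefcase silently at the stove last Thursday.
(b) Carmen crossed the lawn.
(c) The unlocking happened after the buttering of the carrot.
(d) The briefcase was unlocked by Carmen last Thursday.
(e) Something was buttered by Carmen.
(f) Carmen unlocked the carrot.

(a) Not entailed — 'at the stove' adds information not in the original event.
(b) Not entailed — 'was crossing' is progressive on an accomplishment; it does not entail the completed 'crossed'.
(c) Entailed — the narrative places the buttering before the unlocking.
(d) Entailed — dropping 'silently', 'with a pick' leaves a sub-description the original still satisfies.
(e) Entailed — every conjunct here is already in the original buttering event.
(f) Not entailed — Carmen unlocked the briefcase, not the carrot; the carrot belongs to the buttering event.

(c), (d), (e)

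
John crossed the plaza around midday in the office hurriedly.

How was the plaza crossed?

'hurriedly' marks the manner of the crossing event.

hurriedly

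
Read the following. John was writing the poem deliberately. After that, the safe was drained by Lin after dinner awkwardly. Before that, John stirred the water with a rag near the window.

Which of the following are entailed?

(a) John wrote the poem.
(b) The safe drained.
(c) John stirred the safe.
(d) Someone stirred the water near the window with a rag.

(a) Not entailed — 'was writing' is progressive on an accomplishment; it does not entail the completed 'wrote'.
(b) Entailed — 'Lin drained the safe' is causative; it entails the inchoative 'the safe drained'.
(c) Not entailed — John stirred the water, not the safe; the safe belongs to the draining event.
(d) Entailed — the original entails any weakening of itself; this just generalizes the agent.

(b), (d)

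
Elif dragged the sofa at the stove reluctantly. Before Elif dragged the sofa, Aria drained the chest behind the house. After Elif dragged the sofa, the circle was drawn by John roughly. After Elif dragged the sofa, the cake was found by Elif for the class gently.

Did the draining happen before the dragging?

The narrative orders the draining before the dragging.

yes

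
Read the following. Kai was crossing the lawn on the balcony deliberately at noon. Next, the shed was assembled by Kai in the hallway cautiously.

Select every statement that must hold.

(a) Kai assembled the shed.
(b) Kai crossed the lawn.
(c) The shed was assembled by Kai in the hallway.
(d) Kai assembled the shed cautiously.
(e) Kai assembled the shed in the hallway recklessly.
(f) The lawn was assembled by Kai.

(a), (c), (d)

(a) Entailed — the original entails any weakening of itself; this just drops 'in the hallway', 'cautiously'.
(b) Not entailed — 'was crossing' is progressive on an accomplishment; it does not entail the completed 'crossed'.
(c) Entailed — this follows by dropping conjuncts from the assembling event's description.
(d) Entailed — the original entails any weakening of itself; this just drops 'in the hallway'.
(e) Not entailed — 'recklessly' adds a manner not in (and inconsistent with) the original.
(f) Not entailed — Kai assembled the shed, not the lawn; the lawn belongs to the crossing event.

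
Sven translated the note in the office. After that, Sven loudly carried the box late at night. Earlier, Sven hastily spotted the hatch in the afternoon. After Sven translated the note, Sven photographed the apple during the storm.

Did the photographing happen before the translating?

The narrative orders the translating before the photographing.

no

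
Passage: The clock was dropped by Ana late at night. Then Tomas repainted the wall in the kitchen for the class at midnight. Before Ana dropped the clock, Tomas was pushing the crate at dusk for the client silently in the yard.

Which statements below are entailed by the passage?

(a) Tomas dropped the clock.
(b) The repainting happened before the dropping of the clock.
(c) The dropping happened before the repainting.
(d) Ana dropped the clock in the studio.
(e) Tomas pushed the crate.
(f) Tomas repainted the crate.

(a) Not entailed — the passage has Ana dropping the clock, not Tomas.
(b) Not entailed — the narrative places the dropping before the repainting, not after.
(c) Entailed — the narrative places the dropping before the repainting.
(d) Not entailed — 'in the studio' adds information not in the original event.
(e) Entailed — 'push' is an activity; 'was pushing' entails that some pushing happened, so 'pushed' holds.
(f) Not entailed — Tomas repainted the wall, not the crate; the crate belongs to the pushing event.

(c), (e)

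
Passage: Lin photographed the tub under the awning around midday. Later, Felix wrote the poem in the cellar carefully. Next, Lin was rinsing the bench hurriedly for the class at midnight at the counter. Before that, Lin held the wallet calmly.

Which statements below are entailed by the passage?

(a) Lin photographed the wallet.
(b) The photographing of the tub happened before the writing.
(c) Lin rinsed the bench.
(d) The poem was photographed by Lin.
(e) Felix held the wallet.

(a) Not entailed — Lin photographed the tub, not the wallet; the wallet belongs to the holding event.
(b) Entailed — the narrative places the photographing before the writing.
(c) Entailed — 'rinse' is an activity; 'was rinsing' entails that some rinsing happened, so 'rinsed' holds.
(d) Not entailed — Lin photographed the tub, not the poem; the poem belongs to the writing event.
(e) Not entailed — the passage has Lin holding the wallet, not Felix.

(b), (c)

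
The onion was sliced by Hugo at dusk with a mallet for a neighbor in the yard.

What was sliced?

'the onion' marks the patient of the slicing event.

the onion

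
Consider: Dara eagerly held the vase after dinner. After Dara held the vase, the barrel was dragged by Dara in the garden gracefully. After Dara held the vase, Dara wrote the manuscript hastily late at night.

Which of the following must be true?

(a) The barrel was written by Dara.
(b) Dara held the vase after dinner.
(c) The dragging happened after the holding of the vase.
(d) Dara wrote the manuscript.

(b), (c), (d)

(a) Not entailed — Dara wrote the manuscript, not the barrel; the barrel belongs to the dragging event.
(b) Entailed — every conjunct here is already in the original holding event.
(c) Entailed — the narrative places the holding before the dragging.
(d) Entailed — the original entails any weakening of itself; this just drops 'late at night', 'hastily'.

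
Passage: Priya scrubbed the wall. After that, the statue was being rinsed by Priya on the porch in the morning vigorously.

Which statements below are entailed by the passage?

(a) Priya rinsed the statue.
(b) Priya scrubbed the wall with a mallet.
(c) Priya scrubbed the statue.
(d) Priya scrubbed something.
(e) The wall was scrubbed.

(a) Entailed — 'rinse' is an activity; 'was rinsing' entails that some rinsing happened, so 'rinsed' holds.
(b) Not entailed — 'with a mallet' adds information not in the original event.
(c) Not entailed — Priya scrubbed the wall, not the statue; the statue belongs to the rinsing event.
(d) Entailed — this follows by dropping conjuncts from the scrubbing event's description.
(e) Entailed — this follows by dropping conjuncts from the scrubbing event's description.

(a), (d), (e)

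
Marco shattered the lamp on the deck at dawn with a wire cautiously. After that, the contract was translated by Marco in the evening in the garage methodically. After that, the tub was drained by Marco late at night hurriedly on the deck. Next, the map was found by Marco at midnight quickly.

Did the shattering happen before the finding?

The narrative orders the shattering before the finding.

yes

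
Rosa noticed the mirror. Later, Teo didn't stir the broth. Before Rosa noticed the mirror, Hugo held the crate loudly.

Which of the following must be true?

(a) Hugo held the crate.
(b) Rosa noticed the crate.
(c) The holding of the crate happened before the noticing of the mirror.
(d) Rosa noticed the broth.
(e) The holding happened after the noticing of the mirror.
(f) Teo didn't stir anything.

(a), (c)

(a) Entailed — every conjunct here is already in the original holding event.
(b) Not entailed — Rosa noticed the mirror, not the crate; the crate belongs to the holding event.
(c) Entailed — the narrative places the holding before the noticing.
(d) Not entailed — Rosa noticed the mirror, not the broth; the broth belongs to the stirring event.
(e) Not entailed — the narrative places the holding before the noticing, not after.
(f) Not entailed — the original only denies this specific event; Teo may have stirred something else.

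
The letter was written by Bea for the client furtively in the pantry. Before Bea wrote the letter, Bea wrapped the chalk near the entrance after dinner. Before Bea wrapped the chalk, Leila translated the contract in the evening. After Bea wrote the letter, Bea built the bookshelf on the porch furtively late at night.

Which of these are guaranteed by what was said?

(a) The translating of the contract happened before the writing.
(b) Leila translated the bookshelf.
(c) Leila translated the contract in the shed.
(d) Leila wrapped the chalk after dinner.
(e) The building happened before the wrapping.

(a) Entailed — the narrative places the translating before the writing.
(b) Not entailed — Leila translated the contract, not the bookshelf; the bookshelf belongs to the building event.
(c) Not entailed — 'in the shed' adds information not in the original event.
(d) Not entailed — the passage has Bea wrapping the chalk, not Leila.
(e) Not entailed — the narrative places the wrapping before the building, not after.

(a)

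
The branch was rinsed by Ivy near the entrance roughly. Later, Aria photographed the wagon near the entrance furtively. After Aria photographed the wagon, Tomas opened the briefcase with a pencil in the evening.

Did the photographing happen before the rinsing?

The narrative orders the rinsing before the photographing.

no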